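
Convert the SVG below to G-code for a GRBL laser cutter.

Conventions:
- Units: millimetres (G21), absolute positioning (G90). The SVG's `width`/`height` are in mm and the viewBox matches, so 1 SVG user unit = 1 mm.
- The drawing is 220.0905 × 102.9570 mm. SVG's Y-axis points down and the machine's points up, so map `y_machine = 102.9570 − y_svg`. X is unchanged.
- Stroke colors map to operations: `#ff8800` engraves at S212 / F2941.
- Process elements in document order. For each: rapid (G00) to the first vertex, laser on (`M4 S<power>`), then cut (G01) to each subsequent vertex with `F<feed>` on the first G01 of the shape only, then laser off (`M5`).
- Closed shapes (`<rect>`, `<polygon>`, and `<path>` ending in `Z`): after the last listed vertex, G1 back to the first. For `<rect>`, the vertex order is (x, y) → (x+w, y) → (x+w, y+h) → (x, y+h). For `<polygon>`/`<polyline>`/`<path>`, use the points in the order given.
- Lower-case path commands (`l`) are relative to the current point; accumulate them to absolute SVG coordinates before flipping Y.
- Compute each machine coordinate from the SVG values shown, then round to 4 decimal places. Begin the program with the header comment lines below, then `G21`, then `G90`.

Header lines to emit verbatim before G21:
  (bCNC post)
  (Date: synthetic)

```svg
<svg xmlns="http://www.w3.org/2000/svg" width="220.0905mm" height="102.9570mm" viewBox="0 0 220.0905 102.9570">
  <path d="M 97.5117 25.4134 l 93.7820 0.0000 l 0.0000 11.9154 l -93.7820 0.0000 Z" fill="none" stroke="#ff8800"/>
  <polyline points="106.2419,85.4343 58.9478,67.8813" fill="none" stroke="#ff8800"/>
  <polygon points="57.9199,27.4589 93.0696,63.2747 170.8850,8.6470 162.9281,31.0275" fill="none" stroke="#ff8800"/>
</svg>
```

(bCNC post)
(Date: synthetic)
G21
G90
G00 X97.5117 Y77.5436
M4 S212
G01 X191.2937 Y77.5436 F2941
G01 X191.2937 Y65.6282
G01 X97.5117 Y65.6282
G01 X97.5117 Y77.5436
M5
G00 X106.2419 Y17.5227
M4 S212
G01 X58.9478 Y35.0757 F2941
M5
G00 X57.9199 Y75.4981
M4 S212
G01 X93.0696 Y39.6823 F2941
G01 X170.8850 Y94.3100
G01 X162.9281 Y71.9295
G01 X57.9199 Y75.4981
M5

viewBox `0 0 220.0905 102.9570` with mm width/height → 1 unit = 1 mm. Flip: y_m = 102.9570 − y_svg.

**Shape 1** — `<path>` rectangle, stroke `#ff8800` → engrave (S212, F2941). Machine vertices: (97.5117,77.5436) → (191.2937,77.5436) → (191.2937,65.6282) → (97.5117,65.6282) → (97.5117,77.5436). Closed: final G1 returns to the first vertex.

**Shape 2** — `<polyline>` line segment, stroke `#ff8800` → engrave (S212, F2941). Machine vertices: (106.2419,17.5227) → (58.9478,35.0757). Open path.

**Shape 3** — `<polygon>` closed polygon, stroke `#ff8800` → engrave (S212, F2941). Machine vertices: (57.9199,75.4981) → (93.0696,39.6823) → (170.8850,94.3100) → (162.9281,71.9295) → (57.9199,75.4981). Closed: final G1 returns to the first vertex.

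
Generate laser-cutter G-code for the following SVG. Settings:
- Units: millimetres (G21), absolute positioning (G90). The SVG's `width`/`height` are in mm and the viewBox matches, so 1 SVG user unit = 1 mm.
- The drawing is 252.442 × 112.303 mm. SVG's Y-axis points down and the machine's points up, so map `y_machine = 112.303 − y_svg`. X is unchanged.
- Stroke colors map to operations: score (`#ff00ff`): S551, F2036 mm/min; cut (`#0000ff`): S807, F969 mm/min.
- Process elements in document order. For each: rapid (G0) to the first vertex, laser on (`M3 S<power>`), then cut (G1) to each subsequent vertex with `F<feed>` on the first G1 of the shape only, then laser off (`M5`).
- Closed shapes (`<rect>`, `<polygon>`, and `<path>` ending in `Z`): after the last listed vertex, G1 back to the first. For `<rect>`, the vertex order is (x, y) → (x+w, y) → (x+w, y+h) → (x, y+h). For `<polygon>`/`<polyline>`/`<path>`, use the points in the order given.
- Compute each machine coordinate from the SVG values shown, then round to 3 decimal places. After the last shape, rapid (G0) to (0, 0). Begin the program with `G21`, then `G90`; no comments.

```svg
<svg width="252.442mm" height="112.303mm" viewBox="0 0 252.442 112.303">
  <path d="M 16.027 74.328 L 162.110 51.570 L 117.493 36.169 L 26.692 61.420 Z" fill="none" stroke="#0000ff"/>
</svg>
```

viewBox `0 0 252.442 112.303` with mm width/height → 1 unit = 1 mm. Flip: y_m = 112.303 − y_svg.

**Shape 1** — `<path>` closed polygon, stroke `#0000ff` → cut (S807, F969). Machine vertices: (16.027,37.975) → (162.110,60.733) → (117.493,76.134) → (26.692,50.883) → (16.027,37.975). Closed: final G1 returns to the first vertex.

G21
G90
G0 X16.027 Y37.975
M3 S807
G1 X162.110 Y60.733 F969
G1 X117.493 Y76.134
G1 X26.692 Y50.883
G1 X16.027 Y37.975
M5
G0 X0.000 Y0.000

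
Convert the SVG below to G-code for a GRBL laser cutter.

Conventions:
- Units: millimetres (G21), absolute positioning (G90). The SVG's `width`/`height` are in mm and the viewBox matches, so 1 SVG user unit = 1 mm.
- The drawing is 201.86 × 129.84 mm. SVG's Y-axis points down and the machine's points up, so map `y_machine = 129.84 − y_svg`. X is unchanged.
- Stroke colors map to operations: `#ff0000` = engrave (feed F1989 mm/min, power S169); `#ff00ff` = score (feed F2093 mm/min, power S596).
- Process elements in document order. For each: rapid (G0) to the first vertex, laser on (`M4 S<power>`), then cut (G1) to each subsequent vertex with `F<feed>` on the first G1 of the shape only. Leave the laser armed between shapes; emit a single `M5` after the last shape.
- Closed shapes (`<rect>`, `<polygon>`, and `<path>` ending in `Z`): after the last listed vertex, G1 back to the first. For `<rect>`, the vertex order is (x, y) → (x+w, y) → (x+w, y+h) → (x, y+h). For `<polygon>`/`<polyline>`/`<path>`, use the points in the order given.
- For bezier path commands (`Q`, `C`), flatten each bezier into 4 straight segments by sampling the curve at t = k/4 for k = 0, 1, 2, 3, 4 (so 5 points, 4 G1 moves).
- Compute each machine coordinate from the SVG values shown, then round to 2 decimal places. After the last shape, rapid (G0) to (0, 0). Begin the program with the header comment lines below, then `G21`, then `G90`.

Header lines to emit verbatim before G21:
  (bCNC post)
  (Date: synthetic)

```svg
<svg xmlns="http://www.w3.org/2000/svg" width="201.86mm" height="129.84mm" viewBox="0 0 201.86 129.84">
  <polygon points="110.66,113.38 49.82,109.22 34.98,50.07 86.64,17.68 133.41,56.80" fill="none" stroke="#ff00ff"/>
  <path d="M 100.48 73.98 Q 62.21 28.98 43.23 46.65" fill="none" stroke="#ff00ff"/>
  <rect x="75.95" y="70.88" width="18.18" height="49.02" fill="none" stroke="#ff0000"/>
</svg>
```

1 u = 1 mm; y_m = 129.84 − y.

[1] `<polygon>` regular polygon, #ff00ff→score S596 F2093: (110.66,16.46) → (49.82,20.62) → (34.98,79.77) → (86.64,112.16) → (133.41,73.04) → (110.66,16.46) (closed)

[2] `<path>` quadratic bezier, #ff00ff→score S596 F2093: (100.48,55.86) → (82.55,74.44) → (67.03,85.19) → (53.93,88.11) → (43.23,83.19)

[3] `<rect>` rectangle, #ff0000→engrave S169 F1989: (75.95,58.96) → (94.13,58.96) → (94.13,9.94) → (75.95,9.94) → (75.95,58.96) (closed)

(bCNC post)
(Date: synthetic)
G21
G90
G0 X110.66 Y16.46
M4 S596
G1 X49.82 Y20.62 F2093
G1 X34.98 Y79.77
G1 X86.64 Y112.16
G1 X133.41 Y73.04
G1 X110.66 Y16.46
G0 X100.48 Y55.86
M4 S596
G1 X82.55 Y74.44 F2093
G1 X67.03 Y85.19
G1 X53.93 Y88.11
G1 X43.23 Y83.19
G0 X75.95 Y58.96
M4 S169
G1 X94.13 Y58.96 F1989
G1 X94.13 Y9.94
G1 X75.95 Y9.94
G1 X75.95 Y58.96
M5
G0 X0.00 Y0.00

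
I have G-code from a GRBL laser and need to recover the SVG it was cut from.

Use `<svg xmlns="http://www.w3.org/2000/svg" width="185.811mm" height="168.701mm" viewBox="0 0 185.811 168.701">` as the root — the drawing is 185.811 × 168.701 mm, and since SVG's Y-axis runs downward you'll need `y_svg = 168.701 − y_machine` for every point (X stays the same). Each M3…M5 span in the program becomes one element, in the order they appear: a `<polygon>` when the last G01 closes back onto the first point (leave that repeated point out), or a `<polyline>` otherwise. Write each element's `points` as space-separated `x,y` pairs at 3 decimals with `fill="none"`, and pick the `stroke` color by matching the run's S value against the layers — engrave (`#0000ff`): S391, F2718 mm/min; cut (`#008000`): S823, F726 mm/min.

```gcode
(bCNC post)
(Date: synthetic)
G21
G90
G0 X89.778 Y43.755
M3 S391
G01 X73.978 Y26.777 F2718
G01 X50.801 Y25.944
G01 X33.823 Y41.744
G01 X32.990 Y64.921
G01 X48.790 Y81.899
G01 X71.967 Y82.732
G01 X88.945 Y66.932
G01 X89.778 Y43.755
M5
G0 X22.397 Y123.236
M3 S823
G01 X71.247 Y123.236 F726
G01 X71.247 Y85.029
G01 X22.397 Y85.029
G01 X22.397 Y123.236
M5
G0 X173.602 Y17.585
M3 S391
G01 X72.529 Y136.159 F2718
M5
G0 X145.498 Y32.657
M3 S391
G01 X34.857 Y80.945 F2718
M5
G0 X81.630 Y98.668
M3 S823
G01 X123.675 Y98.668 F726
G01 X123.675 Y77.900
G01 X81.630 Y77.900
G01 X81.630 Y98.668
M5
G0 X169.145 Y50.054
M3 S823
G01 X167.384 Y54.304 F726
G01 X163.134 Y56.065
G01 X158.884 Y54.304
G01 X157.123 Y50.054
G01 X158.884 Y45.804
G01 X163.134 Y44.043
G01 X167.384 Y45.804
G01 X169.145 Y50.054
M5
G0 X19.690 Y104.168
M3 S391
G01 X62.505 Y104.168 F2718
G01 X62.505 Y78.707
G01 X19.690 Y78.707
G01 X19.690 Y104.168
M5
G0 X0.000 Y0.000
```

y_svg = 168.701 − y_m.

[1] S391→`#0000ff` (engrave); closed run; points: 89.778,124.946 73.978,141.924 50.801,142.757 33.823,126.957 32.990,103.780 48.790,86.802 71.967,85.969 88.945,101.769

[2] S823→`#008000` (cut); closed run; points: 22.397,45.465 71.247,45.465 71.247,83.672 22.397,83.672

[3] S391→`#0000ff` (engrave); open run; points: 173.602,151.116 72.529,32.542

[4] S391→`#0000ff` (engrave); open run; points: 145.498,136.044 34.857,87.756

[5] S823→`#008000` (cut); closed run; points: 81.630,70.033 123.675,70.033 123.675,90.801 81.630,90.801

[6] S823→`#008000` (cut); closed run; points: 169.145,118.647 167.384,114.397 163.134,112.636 158.884,114.397 157.123,118.647 158.884,122.897 163.134,124.658 167.384,122.897

[7] S391→`#0000ff` (engrave); closed run; points: 19.690,64.533 62.505,64.533 62.505,89.994 19.690,89.994

<svg xmlns="http://www.w3.org/2000/svg" width="185.811mm" height="168.701mm" viewBox="0 0 185.811 168.701">
  <polygon points="89.778,124.946 73.978,141.924 50.801,142.757 33.823,126.957 32.990,103.780 48.790,86.802 71.967,85.969 88.945,101.769" fill="none" stroke="#0000ff"/>
  <polygon points="22.397,45.465 71.247,45.465 71.247,83.672 22.397,83.672" fill="none" stroke="#008000"/>
  <polyline points="173.602,151.116 72.529,32.542" fill="none" stroke="#0000ff"/>
  <polyline points="145.498,136.044 34.857,87.756" fill="none" stroke="#0000ff"/>
  <polygon points="81.630,70.033 123.675,70.033 123.675,90.801 81.630,90.801" fill="none" stroke="#008000"/>
  <polygon points="169.145,118.647 167.384,114.397 163.134,112.636 158.884,114.397 157.123,118.647 158.884,122.897 163.134,124.658 167.384,122.897" fill="none" stroke="#008000"/>
  <polygon points="19.690,64.533 62.505,64.533 62.505,89.994 19.690,89.994" fill="none" stroke="#0000ff"/>
</svg>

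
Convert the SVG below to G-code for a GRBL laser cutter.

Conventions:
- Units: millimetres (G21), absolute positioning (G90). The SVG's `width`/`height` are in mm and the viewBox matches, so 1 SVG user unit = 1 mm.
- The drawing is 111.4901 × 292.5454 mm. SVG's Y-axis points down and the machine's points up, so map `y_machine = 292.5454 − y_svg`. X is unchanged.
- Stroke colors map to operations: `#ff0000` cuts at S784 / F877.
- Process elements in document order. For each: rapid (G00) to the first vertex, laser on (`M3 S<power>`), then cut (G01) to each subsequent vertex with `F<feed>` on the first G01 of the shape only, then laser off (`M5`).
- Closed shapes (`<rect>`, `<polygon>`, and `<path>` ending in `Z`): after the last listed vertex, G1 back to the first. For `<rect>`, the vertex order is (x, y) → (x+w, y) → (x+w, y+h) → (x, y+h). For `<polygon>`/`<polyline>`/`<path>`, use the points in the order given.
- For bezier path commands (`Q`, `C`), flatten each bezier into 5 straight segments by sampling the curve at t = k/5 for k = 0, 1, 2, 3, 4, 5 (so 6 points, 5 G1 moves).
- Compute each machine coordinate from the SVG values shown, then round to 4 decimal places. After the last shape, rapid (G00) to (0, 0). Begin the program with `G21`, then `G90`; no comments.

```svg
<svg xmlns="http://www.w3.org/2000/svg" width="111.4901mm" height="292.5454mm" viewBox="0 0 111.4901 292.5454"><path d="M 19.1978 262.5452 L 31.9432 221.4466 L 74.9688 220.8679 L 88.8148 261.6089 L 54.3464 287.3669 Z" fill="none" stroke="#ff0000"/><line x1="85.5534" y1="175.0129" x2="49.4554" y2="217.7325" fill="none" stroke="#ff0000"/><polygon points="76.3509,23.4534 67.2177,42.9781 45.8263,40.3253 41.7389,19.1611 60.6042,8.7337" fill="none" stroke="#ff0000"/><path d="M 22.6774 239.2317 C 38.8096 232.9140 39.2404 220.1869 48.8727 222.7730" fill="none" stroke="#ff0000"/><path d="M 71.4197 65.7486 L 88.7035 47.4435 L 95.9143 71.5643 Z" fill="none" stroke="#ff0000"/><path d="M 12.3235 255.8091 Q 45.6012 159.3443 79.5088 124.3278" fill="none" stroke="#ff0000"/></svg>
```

viewBox `0 0 111.4901 292.5454` with mm width/height → 1 unit = 1 mm. Flip: y_m = 292.5454 − y_svg.

**Shape 1** — `<path>` regular polygon, stroke `#ff0000` → cut (S784, F877). Machine vertices: (19.1978,30.0002) → (31.9432,71.0988) → (74.9688,71.6775) → (88.8148,30.9365) → (54.3464,5.1785) → (19.1978,30.0002). Closed: final G1 returns to the first vertex.

**Shape 2** — `<line>` line segment, stroke `#ff0000` → cut (S784, F877). Machine vertices: (85.5534,117.5325) → (49.4554,74.8129). Open path.

**Shape 3** — `<polygon>` regular polygon, stroke `#ff0000` → cut (S784, F877). Machine vertices: (76.3509,269.0920) → (67.2177,249.5673) → (45.8263,252.2201) → (41.7389,273.3843) → (60.6042,283.8117) → (76.3509,269.0920). Closed: final G1 returns to the first vertex.

**Shape 4** — `<path>` cubic bezier, stroke `#ff0000` → cut (S784, F877). Control points (SVG): P0=(22.6774,239.2317), P1=(38.8096,232.9140), P2=(39.2404,220.1869), P3=(48.8727,222.7730); sampled at t=k/5. Machine vertices: (22.6774,53.3137) → (30.6718,57.6997) → (36.0932,62.5812) → (40.1369,66.9156) → (43.9983,69.6603) → (48.8727,69.7724). Open path.

**Shape 5** — `<path>` regular polygon, stroke `#ff0000` → cut (S784, F877). Machine vertices: (71.4197,226.7968) → (88.7035,245.1019) → (95.9143,220.9811) → (71.4197,226.7968). Closed: final G1 returns to the first vertex.

**Shape 6** — `<path>` quadratic bezier, stroke `#ff0000` → cut (S784, F877). Control points (SVG): P0=(12.3235,255.8091), P1=(45.6012,159.3443), P2=(79.5088,124.3278); sampled at t=k/5. Machine vertices: (12.3235,36.7363) → (25.6598,72.8643) → (39.0464,104.0764) → (52.4835,130.3727) → (65.9710,151.7531) → (79.5088,168.2176). Open path.

G21
G90
G00 X19.1978 Y30.0002
M3 S784
G01 X31.9432 Y71.0988 F877
G01 X74.9688 Y71.6775
G01 X88.8148 Y30.9365
G01 X54.3464 Y5.1785
G01 X19.1978 Y30.0002
M5
G00 X85.5534 Y117.5325
M3 S784
G01 X49.4554 Y74.8129 F877
M5
G00 X76.3509 Y269.0920
M3 S784
G01 X67.2177 Y249.5673 F877
G01 X45.8263 Y252.2201
G01 X41.7389 Y273.3843
G01 X60.6042 Y283.8117
G01 X76.3509 Y269.0920
M5
G00 X22.6774 Y53.3137
M3 S784
G01 X30.6718 Y57.6997 F877
G01 X36.0932 Y62.5812
G01 X40.1369 Y66.9156
G01 X43.9983 Y69.6603
G01 X48.8727 Y69.7724
M5
G00 X71.4197 Y226.7968
M3 S784
G01 X88.7035 Y245.1019 F877
G01 X95.9143 Y220.9811
G01 X71.4197 Y226.7968
M5
G00 X12.3235 Y36.7363
M3 S784
G01 X25.6598 Y72.8643 F877
G01 X39.0464 Y104.0764
G01 X52.4835 Y130.3727
G01 X65.9710 Y151.7531
G01 X79.5088 Y168.2176
M5
G00 X0.0000 Y0.0000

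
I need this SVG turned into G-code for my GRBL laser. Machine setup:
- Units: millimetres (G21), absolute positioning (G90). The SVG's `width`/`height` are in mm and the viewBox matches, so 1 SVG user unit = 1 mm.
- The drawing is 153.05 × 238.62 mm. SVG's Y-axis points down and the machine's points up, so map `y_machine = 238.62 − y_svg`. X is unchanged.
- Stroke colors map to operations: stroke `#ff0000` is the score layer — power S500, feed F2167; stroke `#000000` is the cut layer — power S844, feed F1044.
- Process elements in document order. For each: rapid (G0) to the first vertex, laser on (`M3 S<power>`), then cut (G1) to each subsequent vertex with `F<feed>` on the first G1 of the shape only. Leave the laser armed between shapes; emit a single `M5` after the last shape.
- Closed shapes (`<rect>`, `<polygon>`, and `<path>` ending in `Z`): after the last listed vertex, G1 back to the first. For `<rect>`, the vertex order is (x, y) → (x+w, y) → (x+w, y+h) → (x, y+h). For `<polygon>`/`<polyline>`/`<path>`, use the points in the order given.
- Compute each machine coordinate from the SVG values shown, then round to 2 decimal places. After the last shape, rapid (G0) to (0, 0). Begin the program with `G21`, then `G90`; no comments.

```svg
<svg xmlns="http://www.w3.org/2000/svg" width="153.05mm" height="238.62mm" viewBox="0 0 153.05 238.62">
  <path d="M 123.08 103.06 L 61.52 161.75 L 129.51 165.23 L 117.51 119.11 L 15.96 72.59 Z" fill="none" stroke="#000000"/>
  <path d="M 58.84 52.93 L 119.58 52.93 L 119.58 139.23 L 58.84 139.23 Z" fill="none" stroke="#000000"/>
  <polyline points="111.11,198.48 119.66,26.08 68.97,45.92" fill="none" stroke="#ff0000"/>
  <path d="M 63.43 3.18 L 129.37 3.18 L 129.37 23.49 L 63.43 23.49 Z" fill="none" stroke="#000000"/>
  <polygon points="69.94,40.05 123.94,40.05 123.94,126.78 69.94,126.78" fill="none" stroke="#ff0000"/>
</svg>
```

G21
G90
G0 X123.08 Y135.56
M3 S844
G1 X61.52 Y76.87 F1044
G1 X129.51 Y73.39
G1 X117.51 Y119.51
G1 X15.96 Y166.03
G1 X123.08 Y135.56
G0 X58.84 Y185.69
M3 S844
G1 X119.58 Y185.69 F1044
G1 X119.58 Y99.39
G1 X58.84 Y99.39
G1 X58.84 Y185.69
G0 X111.11 Y40.14
M3 S500
G1 X119.66 Y212.54 F2167
G1 X68.97 Y192.70
G0 X63.43 Y235.44
M3 S844
G1 X129.37 Y235.44 F1044
G1 X129.37 Y215.13
G1 X63.43 Y215.13
G1 X63.43 Y235.44
G0 X69.94 Y198.57
M3 S500
G1 X123.94 Y198.57 F2167
G1 X123.94 Y111.84
G1 X69.94 Y111.84
G1 X69.94 Y198.57
M5
G0 X0.00 Y0.00

Since the viewBox matches the mm dimensions, user units are millimetres directly. The only transform is the Y-flip y_m = 238.62 − y_svg.

Shape 1 is a closed polygon drawn with `<path>`. Its stroke #000000 means cut at S844, F1044. After flipping Y the toolpath is (123.08,135.56) → (61.52,76.87) → (129.51,73.39) → (117.51,119.51) → (15.96,166.03) → (123.08,135.56), returning to the start.

Shape 2 is a rectangle drawn with `<path>`. Its stroke #000000 means cut at S844, F1044. After flipping Y the toolpath is (58.84,185.69) → (119.58,185.69) → (119.58,99.39) → (58.84,99.39) → (58.84,185.69), returning to the start.

Shape 3 is a open polyline drawn with `<polyline>`. Its stroke #ff0000 means score at S500, F2167. After flipping Y the toolpath is (111.11,40.14) → (119.66,212.54) → (68.97,192.70).

Shape 4 is a rectangle drawn with `<path>`. Its stroke #000000 means cut at S844, F1044. After flipping Y the toolpath is (63.43,235.44) → (129.37,235.44) → (129.37,215.13) → (63.43,215.13) → (63.43,235.44), returning to the start.

Shape 5 is a rectangle drawn with `<polygon>`. Its stroke #ff0000 means score at S500, F2167. After flipping Y the toolpath is (69.94,198.57) → (123.94,198.57) → (123.94,111.84) → (69.94,111.84) → (69.94,198.57), returning to the start.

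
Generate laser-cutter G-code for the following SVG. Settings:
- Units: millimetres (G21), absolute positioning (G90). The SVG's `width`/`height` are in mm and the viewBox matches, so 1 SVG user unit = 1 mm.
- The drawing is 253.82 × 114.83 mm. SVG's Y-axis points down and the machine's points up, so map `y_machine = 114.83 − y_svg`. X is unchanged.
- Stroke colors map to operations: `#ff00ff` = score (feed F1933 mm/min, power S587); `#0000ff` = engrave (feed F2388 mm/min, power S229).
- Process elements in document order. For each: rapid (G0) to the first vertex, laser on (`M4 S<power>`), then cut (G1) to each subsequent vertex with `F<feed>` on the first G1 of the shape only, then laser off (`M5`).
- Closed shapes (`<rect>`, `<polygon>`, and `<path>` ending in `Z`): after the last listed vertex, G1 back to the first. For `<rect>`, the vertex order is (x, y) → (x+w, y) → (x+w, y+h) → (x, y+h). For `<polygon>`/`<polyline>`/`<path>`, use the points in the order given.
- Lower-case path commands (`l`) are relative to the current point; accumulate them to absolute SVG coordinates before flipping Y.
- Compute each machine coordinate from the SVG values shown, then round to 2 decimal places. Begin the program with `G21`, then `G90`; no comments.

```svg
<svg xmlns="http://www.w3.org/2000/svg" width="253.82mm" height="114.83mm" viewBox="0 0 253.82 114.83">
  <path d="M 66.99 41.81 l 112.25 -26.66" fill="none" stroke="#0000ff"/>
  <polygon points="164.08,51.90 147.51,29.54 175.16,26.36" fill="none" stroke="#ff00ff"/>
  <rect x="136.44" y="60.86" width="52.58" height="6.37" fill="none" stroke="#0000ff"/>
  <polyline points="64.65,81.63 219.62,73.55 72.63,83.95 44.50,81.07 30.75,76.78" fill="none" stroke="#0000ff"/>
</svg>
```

G21
G90
G0 X66.99 Y73.02
M4 S229
G1 X179.24 Y99.68 F2388
M5
G0 X164.08 Y62.93
M4 S587
G1 X147.51 Y85.29 F1933
G1 X175.16 Y88.47
G1 X164.08 Y62.93
M5
G0 X136.44 Y53.97
M4 S229
G1 X189.02 Y53.97 F2388
G1 X189.02 Y47.60
G1 X136.44 Y47.60
G1 X136.44 Y53.97
M5
G0 X64.65 Y33.20
M4 S229
G1 X219.62 Y41.28 F2388
G1 X72.63 Y30.88
G1 X44.50 Y33.76
G1 X30.75 Y38.05
M5

1 u = 1 mm; y_m = 114.83 − y.

[1] `<path>` line segment, #0000ff→engrave S229 F2388: (66.99,73.02) → (179.24,99.68)

[2] `<polygon>` regular polygon, #ff00ff→score S587 F1933: (164.08,62.93) → (147.51,85.29) → (175.16,88.47) → (164.08,62.93) (closed)

[3] `<rect>` rectangle, #0000ff→engrave S229 F2388: (136.44,53.97) → (189.02,53.97) → (189.02,47.60) → (136.44,47.60) → (136.44,53.97) (closed)

[4] `<polyline>` open polyline, #0000ff→engrave S229 F2388: (64.65,33.20) → (219.62,41.28) → (72.63,30.88) → (44.50,33.76) → (30.75,38.05)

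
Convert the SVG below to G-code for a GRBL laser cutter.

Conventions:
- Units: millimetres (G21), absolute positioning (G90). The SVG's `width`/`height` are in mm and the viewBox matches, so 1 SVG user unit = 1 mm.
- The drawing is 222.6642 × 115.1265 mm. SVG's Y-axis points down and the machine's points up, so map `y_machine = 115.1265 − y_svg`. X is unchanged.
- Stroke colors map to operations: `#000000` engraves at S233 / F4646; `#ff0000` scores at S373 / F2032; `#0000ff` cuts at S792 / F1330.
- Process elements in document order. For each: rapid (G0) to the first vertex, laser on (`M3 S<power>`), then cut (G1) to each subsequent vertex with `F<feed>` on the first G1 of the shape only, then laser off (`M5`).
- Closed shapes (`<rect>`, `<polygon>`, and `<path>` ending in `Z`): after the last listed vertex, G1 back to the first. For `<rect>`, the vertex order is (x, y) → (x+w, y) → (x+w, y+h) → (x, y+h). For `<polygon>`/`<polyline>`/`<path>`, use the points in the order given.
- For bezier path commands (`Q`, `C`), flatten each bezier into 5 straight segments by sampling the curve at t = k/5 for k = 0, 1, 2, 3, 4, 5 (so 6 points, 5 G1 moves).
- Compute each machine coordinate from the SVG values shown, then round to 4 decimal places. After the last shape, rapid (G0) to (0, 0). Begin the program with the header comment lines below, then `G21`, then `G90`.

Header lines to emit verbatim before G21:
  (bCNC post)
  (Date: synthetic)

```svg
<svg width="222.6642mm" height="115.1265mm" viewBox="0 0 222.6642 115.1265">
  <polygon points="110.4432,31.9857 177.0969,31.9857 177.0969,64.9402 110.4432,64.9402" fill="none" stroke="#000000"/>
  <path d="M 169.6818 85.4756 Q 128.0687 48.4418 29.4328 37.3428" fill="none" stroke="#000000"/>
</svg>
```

(bCNC post)
(Date: synthetic)
G21
G90
G0 X110.4432 Y83.1408
M3 S233
G1 X177.0969 Y83.1408 F4646
G1 X177.0969 Y50.1863
G1 X110.4432 Y50.1863
G1 X110.4432 Y83.1408
M5
G0 X169.6818 Y29.6509
M3 S233
G1 X150.7556 Y43.4270 F4646
G1 X127.2677 Y55.1284
G1 X99.2179 Y64.7549
G1 X66.6062 Y72.3067
G1 X29.4328 Y77.7837
M5
G0 X0.0000 Y0.0000

1 u = 1 mm; y_m = 115.1265 − y.

[1] `<polygon>` rectangle, #000000→engrave S233 F4646: (110.4432,83.1408) → (177.0969,83.1408) → (177.0969,50.1863) → (110.4432,50.1863) → (110.4432,83.1408) (closed)

[2] `<path>` quadratic bezier, #000000→engrave S233 F4646: (169.6818,29.6509) → (150.7556,43.4270) → (127.2677,55.1284) → (99.2179,64.7549) → (66.6062,72.3067) → (29.4328,77.7837)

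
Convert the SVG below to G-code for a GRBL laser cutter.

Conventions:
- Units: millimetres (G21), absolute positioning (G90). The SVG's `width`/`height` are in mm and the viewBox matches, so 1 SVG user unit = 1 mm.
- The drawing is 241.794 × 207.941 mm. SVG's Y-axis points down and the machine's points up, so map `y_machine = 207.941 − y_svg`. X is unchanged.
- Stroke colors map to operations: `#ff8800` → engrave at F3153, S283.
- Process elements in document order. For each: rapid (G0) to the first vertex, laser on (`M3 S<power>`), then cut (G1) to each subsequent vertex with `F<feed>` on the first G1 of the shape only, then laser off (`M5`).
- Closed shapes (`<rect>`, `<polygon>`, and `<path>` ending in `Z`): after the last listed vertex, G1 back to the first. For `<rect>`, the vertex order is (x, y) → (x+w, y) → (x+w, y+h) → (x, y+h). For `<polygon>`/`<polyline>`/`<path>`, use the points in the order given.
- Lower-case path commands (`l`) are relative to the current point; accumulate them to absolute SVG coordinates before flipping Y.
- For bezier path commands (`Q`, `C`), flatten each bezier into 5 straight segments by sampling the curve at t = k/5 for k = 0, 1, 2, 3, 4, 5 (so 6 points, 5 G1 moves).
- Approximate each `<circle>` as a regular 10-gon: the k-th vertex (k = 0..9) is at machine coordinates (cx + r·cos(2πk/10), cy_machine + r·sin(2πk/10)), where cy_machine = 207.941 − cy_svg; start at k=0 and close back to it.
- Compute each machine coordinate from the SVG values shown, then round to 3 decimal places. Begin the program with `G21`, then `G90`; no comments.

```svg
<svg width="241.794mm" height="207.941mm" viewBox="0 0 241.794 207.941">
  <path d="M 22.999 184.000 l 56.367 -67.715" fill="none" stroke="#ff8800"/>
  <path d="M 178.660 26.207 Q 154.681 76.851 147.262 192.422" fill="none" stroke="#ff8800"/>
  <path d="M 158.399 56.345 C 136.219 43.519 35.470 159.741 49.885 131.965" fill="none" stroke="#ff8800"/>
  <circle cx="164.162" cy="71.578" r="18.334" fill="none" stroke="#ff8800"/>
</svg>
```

viewBox `0 0 241.794 207.941` with mm width/height → 1 unit = 1 mm. Flip: y_m = 207.941 − y_svg.

**Shape 1** — `<path>` line segment, stroke `#ff8800` → engrave (S283, F3153). Machine vertices: (22.999,23.941) → (79.366,91.656). Open path.

**Shape 2** — `<path>` quadratic bezier, stroke `#ff8800` → engrave (S283, F3153). Control points (SVG): P0=(178.660,26.207), P1=(154.681,76.851), P2=(147.262,192.422); sampled at t=k/5. Machine vertices: (178.660,181.734) → (169.731,158.879) → (162.126,130.830) → (155.847,97.587) → (150.892,59.150) → (147.262,15.519). Open path.

**Shape 3** — `<path>` cubic bezier, stroke `#ff8800` → engrave (S283, F3153). Control points (SVG): P0=(158.399,56.345), P1=(136.219,43.519), P2=(35.470,159.741), P3=(49.885,131.965); sampled at t=k/5. Machine vertices: (158.399,151.596) → (137.213,145.990) → (106.469,122.519) → (75.467,94.289) → (53.506,74.406) → (49.885,75.976). Open path.

**Shape 4** — `<circle>` circle, stroke `#ff8800` → engrave (S283, F3153). Machine vertices: (182.496,136.363) → (178.995,147.139) → (169.828,153.800) → (158.496,153.800) → (149.329,147.139) → (145.828,136.363) → (149.329,125.587) → (158.496,118.926) → (169.828,118.926) → (178.995,125.587) → (182.496,136.363). Closed: final G1 returns to the first vertex.

G21
G90
G0 X22.999 Y23.941
M3 S283
G1 X79.366 Y91.656 F3153
M5
G0 X178.660 Y181.734
M3 S283
G1 X169.731 Y158.879 F3153
G1 X162.126 Y130.830
G1 X155.847 Y97.587
G1 X150.892 Y59.150
G1 X147.262 Y15.519
M5
G0 X158.399 Y151.596
M3 S283
G1 X137.213 Y145.990 F3153
G1 X106.469 Y122.519
G1 X75.467 Y94.289
G1 X53.506 Y74.406
G1 X49.885 Y75.976
M5
G0 X182.496 Y136.363
M3 S283
G1 X178.995 Y147.139 F3153
G1 X169.828 Y153.800
G1 X158.496 Y153.800
G1 X149.329 Y147.139
G1 X145.828 Y136.363
G1 X149.329 Y125.587
G1 X158.496 Y118.926
G1 X169.828 Y118.926
G1 X178.995 Y125.587
G1 X182.496 Y136.363
M5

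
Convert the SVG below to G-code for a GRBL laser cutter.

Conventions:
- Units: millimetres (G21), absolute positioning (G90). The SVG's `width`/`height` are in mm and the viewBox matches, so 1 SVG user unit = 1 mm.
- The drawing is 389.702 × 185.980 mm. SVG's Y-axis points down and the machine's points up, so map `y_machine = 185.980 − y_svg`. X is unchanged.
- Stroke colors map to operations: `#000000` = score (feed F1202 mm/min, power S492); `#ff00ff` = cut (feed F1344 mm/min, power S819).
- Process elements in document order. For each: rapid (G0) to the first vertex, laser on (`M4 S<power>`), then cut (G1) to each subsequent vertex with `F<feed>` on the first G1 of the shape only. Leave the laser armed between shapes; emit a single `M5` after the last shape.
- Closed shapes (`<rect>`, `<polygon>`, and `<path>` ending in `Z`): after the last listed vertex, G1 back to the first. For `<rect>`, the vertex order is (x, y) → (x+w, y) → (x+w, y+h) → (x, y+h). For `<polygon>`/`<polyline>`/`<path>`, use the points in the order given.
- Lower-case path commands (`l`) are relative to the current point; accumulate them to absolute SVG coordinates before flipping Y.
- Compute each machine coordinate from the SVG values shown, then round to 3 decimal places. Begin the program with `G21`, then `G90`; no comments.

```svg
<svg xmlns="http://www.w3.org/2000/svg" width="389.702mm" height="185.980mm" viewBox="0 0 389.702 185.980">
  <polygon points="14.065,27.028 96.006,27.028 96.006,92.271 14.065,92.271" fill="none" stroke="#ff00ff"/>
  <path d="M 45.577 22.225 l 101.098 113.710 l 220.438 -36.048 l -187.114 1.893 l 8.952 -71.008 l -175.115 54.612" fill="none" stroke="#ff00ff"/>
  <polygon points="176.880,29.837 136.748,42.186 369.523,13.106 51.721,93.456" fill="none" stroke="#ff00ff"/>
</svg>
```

G21
G90
G0 X14.065 Y158.952
M4 S819
G1 X96.006 Y158.952 F1344
G1 X96.006 Y93.709
G1 X14.065 Y93.709
G1 X14.065 Y158.952
G0 X45.577 Y163.755
M4 S819
G1 X146.675 Y50.045 F1344
G1 X367.113 Y86.093
G1 X179.999 Y84.200
G1 X188.951 Y155.208
G1 X13.836 Y100.596
G0 X176.880 Y156.143
M4 S819
G1 X136.748 Y143.794 F1344
G1 X369.523 Y172.874
G1 X51.721 Y92.524
G1 X176.880 Y156.143
M5

viewBox `0 0 389.702 185.980` with mm width/height → 1 unit = 1 mm. Flip: y_m = 185.980 − y_svg.

**Shape 1** — `<polygon>` rectangle, stroke `#ff00ff` → cut (S819, F1344). Machine vertices: (14.065,158.952) → (96.006,158.952) → (96.006,93.709) → (14.065,93.709) → (14.065,158.952). Closed: final G1 returns to the first vertex.

**Shape 2** — `<path>` open polyline, stroke `#ff00ff` → cut (S819, F1344). Machine vertices: (45.577,163.755) → (146.675,50.045) → (367.113,86.093) → (179.999,84.200) → (188.951,155.208) → (13.836,100.596). Open path.

**Shape 3** — `<polygon>` closed polygon, stroke `#ff00ff` → cut (S819, F1344). Machine vertices: (176.880,156.143) → (136.748,143.794) → (369.523,172.874) → (51.721,92.524) → (176.880,156.143). Closed: final G1 returns to the first vertex.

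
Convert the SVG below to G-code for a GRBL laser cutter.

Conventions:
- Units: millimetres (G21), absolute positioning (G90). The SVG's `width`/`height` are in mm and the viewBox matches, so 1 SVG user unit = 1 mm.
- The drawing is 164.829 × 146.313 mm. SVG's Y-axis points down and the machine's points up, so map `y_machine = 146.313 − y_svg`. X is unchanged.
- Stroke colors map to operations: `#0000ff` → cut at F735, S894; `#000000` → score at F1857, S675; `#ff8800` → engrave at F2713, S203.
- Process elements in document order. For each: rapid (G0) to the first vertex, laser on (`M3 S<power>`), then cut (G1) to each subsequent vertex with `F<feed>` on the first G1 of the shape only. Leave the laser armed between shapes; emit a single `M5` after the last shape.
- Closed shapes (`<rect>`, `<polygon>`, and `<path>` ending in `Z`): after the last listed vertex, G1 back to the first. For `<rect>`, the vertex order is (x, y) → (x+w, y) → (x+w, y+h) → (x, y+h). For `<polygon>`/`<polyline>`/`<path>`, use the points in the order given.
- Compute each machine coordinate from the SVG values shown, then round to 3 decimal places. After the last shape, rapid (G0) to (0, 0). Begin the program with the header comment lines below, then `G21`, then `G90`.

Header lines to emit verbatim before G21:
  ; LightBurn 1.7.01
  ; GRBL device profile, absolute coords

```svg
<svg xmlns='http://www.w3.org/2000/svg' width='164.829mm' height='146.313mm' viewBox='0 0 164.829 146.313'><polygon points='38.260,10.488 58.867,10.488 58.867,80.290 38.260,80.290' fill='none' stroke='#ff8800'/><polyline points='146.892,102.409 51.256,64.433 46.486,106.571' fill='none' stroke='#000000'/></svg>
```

1 u = 1 mm; y_m = 146.313 − y.

[1] `<polygon>` rectangle, #ff8800→engrave S203 F2713: (38.260,135.825) → (58.867,135.825) → (58.867,66.023) → (38.260,66.023) → (38.260,135.825) (closed)

[2] `<polyline>` open polyline, #000000→score S675 F1857: (146.892,43.904) → (51.256,81.880) → (46.486,39.742)

; LightBurn 1.7.01
; GRBL device profile, absolute coords
G21
G90
G0 X38.260 Y135.825
M3 S203
G1 X58.867 Y135.825 F2713
G1 X58.867 Y66.023
G1 X38.260 Y66.023
G1 X38.260 Y135.825
G0 X146.892 Y43.904
M3 S675
G1 X51.256 Y81.880 F1857
G1 X46.486 Y39.742
M5
G0 X0.000 Y0.000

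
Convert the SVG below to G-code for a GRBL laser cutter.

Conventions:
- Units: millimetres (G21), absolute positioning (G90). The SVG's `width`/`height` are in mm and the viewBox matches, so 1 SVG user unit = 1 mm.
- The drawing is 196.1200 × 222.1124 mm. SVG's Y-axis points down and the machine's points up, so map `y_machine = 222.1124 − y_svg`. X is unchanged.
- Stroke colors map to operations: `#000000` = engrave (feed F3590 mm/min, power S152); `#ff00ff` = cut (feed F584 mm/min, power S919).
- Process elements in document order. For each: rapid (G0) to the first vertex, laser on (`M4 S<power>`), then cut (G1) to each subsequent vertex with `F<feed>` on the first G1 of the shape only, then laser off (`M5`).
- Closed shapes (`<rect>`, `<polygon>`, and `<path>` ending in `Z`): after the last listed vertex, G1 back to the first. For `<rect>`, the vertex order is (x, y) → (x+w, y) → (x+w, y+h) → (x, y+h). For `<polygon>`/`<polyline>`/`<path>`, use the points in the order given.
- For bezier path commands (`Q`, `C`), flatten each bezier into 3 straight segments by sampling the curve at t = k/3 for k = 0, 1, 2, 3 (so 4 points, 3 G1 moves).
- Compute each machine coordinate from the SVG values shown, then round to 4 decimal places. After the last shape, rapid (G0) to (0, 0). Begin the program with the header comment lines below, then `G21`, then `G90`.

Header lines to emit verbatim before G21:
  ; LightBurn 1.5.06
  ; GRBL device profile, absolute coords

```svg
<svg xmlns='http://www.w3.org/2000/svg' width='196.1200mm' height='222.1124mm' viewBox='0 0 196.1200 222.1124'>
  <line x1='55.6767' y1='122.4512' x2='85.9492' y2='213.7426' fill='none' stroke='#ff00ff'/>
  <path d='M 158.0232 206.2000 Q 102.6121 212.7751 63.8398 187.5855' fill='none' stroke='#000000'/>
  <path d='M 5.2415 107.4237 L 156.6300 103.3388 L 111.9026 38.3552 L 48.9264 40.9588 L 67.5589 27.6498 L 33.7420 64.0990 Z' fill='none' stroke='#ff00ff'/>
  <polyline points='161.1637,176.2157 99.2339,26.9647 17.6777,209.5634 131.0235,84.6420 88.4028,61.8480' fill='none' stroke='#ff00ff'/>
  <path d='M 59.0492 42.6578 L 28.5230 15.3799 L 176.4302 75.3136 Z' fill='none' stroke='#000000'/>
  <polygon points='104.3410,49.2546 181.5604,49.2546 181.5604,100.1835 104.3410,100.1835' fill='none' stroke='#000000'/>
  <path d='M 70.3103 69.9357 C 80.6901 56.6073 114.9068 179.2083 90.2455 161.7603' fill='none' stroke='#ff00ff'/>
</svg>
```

viewBox `0 0 196.1200 222.1124` with mm width/height → 1 unit = 1 mm. Flip: y_m = 222.1124 − y_svg.

**Shape 1** — `<line>` line segment, stroke `#ff00ff` → cut (S919, F584). Machine vertices: (55.6767,99.6612) → (85.9492,8.3698). Open path.

**Shape 2** — `<path>` quadratic bezier, stroke `#000000` → engrave (S152, F3590). Control points (SVG): P0=(158.0232,206.2000), P1=(102.6121,212.7751), P2=(63.8398,187.5855); sampled at t=k/3. Machine vertices: (158.0232,15.9124) → (122.9312,15.0584) → (91.5368,21.2632) → (63.8398,34.5269). Open path.

**Shape 3** — `<path>` closed polygon, stroke `#ff00ff` → cut (S919, F584). Machine vertices: (5.2415,114.6887) → (156.6300,118.7736) → (111.9026,183.7572) → (48.9264,181.1536) → (67.5589,194.4626) → (33.7420,158.0134) → (5.2415,114.6887). Closed: final G1 returns to the first vertex.

**Shape 4** — `<polyline>` open polyline, stroke `#ff00ff` → cut (S919, F584). Machine vertices: (161.1637,45.8967) → (99.2339,195.1477) → (17.6777,12.5490) → (131.0235,137.4704) → (88.4028,160.2644). Open path.

**Shape 5** — `<path>` closed polygon, stroke `#000000` → engrave (S152, F3590). Machine vertices: (59.0492,179.4546) → (28.5230,206.7325) → (176.4302,146.7988) → (59.0492,179.4546). Closed: final G1 returns to the first vertex.

**Shape 6** — `<polygon>` rectangle, stroke `#000000` → engrave (S152, F3590). Machine vertices: (104.3410,172.8578) → (181.5604,172.8578) → (181.5604,121.9289) → (104.3410,121.9289) → (104.3410,172.8578). Closed: final G1 returns to the first vertex.

**Shape 7** — `<path>` cubic bezier, stroke `#ff00ff` → cut (S919, F584). Control points (SVG): P0=(70.3103,69.9357), P1=(80.6901,56.6073), P2=(114.9068,179.2083), P3=(90.2455,161.7603); sampled at t=k/3. Machine vertices: (70.3103,152.1767) → (85.5722,130.4167) → (98.3443,79.3657) → (90.2455,60.3521). Open path.

; LightBurn 1.5.06
; GRBL device profile, absolute coords
G21
G90
G0 X55.6767 Y99.6612
M4 S919
G1 X85.9492 Y8.3698 F584
M5
G0 X158.0232 Y15.9124
M4 S152
G1 X122.9312 Y15.0584 F3590
G1 X91.5368 Y21.2632
G1 X63.8398 Y34.5269
M5
G0 X5.2415 Y114.6887
M4 S919
G1 X156.6300 Y118.7736 F584
G1 X111.9026 Y183.7572
G1 X48.9264 Y181.1536
G1 X67.5589 Y194.4626
G1 X33.7420 Y158.0134
G1 X5.2415 Y114.6887
M5
G0 X161.1637 Y45.8967
M4 S919
G1 X99.2339 Y195.1477 F584
G1 X17.6777 Y12.5490
G1 X131.0235 Y137.4704
G1 X88.4028 Y160.2644
M5
G0 X59.0492 Y179.4546
M4 S152
G1 X28.5230 Y206.7325 F3590
G1 X176.4302 Y146.7988
G1 X59.0492 Y179.4546
M5
G0 X104.3410 Y172.8578
M4 S152
G1 X181.5604 Y172.8578 F3590
G1 X181.5604 Y121.9289
G1 X104.3410 Y121.9289
G1 X104.3410 Y172.8578
M5
G0 X70.3103 Y152.1767
M4 S919
G1 X85.5722 Y130.4167 F584
G1 X98.3443 Y79.3657
G1 X90.2455 Y60.3521
M5
G0 X0.0000 Y0.0000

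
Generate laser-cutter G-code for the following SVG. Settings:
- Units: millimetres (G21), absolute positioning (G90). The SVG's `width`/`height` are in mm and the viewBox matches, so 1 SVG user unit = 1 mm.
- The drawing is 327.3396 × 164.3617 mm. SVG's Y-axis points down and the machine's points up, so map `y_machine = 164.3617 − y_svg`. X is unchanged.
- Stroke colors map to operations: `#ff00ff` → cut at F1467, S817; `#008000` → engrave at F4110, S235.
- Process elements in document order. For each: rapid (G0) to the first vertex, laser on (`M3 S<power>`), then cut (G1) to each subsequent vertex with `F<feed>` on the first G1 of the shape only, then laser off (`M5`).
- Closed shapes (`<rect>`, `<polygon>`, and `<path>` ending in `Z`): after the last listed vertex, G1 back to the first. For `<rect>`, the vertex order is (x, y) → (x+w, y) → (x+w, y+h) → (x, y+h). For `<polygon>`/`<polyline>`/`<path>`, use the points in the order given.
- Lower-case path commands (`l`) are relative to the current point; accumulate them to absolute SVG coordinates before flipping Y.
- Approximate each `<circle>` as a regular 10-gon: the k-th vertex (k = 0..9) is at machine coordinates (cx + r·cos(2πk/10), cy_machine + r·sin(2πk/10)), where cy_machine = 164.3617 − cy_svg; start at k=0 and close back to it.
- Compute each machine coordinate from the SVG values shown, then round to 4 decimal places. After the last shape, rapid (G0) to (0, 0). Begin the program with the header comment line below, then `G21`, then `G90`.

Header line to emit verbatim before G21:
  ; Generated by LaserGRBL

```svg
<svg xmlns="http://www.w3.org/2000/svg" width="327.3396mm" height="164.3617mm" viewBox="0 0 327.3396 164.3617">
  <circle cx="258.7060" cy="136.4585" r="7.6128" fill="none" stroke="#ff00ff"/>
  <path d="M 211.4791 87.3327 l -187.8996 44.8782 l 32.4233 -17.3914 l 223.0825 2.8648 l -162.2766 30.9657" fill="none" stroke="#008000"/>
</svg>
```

viewBox `0 0 327.3396 164.3617` with mm width/height → 1 unit = 1 mm. Flip: y_m = 164.3617 − y_svg.

**Shape 1** — `<circle>` circle, stroke `#ff00ff` → cut (S817, F1467). Machine vertices: (266.3188,27.9032) → (264.8649,32.3779) → (261.0585,35.1434) → (256.3535,35.1434) → (252.5471,32.3779) → (251.0932,27.9032) → (252.5471,23.4285) → (256.3535,20.6630) → (261.0585,20.6630) → (264.8649,23.4285) → (266.3188,27.9032). Closed: final G1 returns to the first vertex.

**Shape 2** — `<path>` open polyline, stroke `#008000` → engrave (S235, F4110). Machine vertices: (211.4791,77.0290) → (23.5795,32.1508) → (56.0028,49.5422) → (279.0853,46.6774) → (116.8087,15.7117). Open path.

; Generated by LaserGRBL
G21
G90
G0 X266.3188 Y27.9032
M3 S817
G1 X264.8649 Y32.3779 F1467
G1 X261.0585 Y35.1434
G1 X256.3535 Y35.1434
G1 X252.5471 Y32.3779
G1 X251.0932 Y27.9032
G1 X252.5471 Y23.4285
G1 X256.3535 Y20.6630
G1 X261.0585 Y20.6630
G1 X264.8649 Y23.4285
G1 X266.3188 Y27.9032
M5
G0 X211.4791 Y77.0290
M3 S235
G1 X23.5795 Y32.1508 F4110
G1 X56.0028 Y49.5422
G1 X279.0853 Y46.6774
G1 X116.8087 Y15.7117
M5
G0 X0.0000 Y0.0000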